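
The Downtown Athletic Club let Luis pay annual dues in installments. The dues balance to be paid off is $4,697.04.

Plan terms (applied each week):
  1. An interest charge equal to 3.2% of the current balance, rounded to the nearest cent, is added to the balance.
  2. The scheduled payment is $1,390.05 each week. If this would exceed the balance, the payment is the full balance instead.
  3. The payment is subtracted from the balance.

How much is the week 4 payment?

$884.96

# | Opening | Interest | Payment | End bal
1 | $4,697.04 | $150.31 | $1,390.05 | $3,457.30
2 | $3,457.30 | $110.63 | $1,390.05 | $2,177.88
3 | $2,177.88 | $69.69 | $1,390.05 | $857.52
4 | $857.52 | $27.44 | $884.96 | $0.00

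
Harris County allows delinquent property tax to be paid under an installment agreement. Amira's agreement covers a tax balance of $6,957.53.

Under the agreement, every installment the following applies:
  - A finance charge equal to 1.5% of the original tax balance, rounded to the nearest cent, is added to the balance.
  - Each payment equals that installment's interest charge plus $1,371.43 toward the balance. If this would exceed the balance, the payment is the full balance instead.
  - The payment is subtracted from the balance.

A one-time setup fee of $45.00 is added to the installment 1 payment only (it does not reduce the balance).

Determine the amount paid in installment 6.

$204.74

# | Opening | Interest | Payment | Fee | End bal
1 | $6,957.53 | $104.36 | $1,475.79 | $45.00 | $5,586.10
2 | $5,586.10 | $104.36 | $1,475.79 | — | $4,214.67
3 | $4,214.67 | $104.36 | $1,475.79 | — | $2,843.24
4 | $2,843.24 | $104.36 | $1,475.79 | — | $1,471.81
5 | $1,471.81 | $104.36 | $1,475.79 | — | $100.38
6 | $100.38 | $104.36 | $204.74 | — | $0.00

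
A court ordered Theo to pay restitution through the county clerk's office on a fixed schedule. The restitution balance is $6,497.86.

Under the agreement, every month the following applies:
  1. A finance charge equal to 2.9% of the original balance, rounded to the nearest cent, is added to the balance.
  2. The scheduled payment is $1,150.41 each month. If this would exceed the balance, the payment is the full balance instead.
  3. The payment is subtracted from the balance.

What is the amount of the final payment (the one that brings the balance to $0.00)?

Month 1: opening $6,497.86; interest $188.44 → $6,686.30; payment $1,150.41; balance $5,535.89
Month 2: opening $5,535.89; interest $188.44 → $5,724.33; payment $1,150.41; balance $4,573.92
Month 3: opening $4,573.92; interest $188.44 → $4,762.36; payment $1,150.41; balance $3,611.95
Month 4: opening $3,611.95; interest $188.44 → $3,800.39; payment $1,150.41; balance $2,649.98
Month 5: opening $2,649.98; interest $188.44 → $2,838.42; payment $1,150.41; balance $1,688.01
Month 6: opening $1,688.01; interest $188.44 → $1,876.45; payment $1,150.41; balance $726.04
Month 7: opening $726.04; interest $188.44 → $914.48; payment $914.48; balance $0.00

$914.48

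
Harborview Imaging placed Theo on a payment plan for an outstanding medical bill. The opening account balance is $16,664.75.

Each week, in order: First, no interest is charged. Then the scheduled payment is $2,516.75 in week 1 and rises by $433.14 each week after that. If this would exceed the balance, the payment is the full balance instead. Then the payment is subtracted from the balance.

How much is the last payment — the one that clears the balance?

$3,998.91

# | Opening | Payment | End bal
1 | $16,664.75 | $2,516.75 | $14,148.00
2 | $14,148.00 | $2,949.89 | $11,198.11
3 | $11,198.11 | $3,383.03 | $7,815.08
4 | $7,815.08 | $3,816.17 | $3,998.91
5 | $3,998.91 | $3,998.91 | $0.00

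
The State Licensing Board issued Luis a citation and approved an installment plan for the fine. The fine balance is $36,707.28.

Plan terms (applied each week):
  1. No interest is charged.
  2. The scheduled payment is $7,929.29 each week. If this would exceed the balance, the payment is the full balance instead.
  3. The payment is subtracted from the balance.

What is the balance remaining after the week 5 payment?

# | Opening | Payment | End bal
1 | $36,707.28 | $7,929.29 | $28,777.99
2 | $28,777.99 | $7,929.29 | $20,848.70
3 | $20,848.70 | $7,929.29 | $12,919.41
4 | $12,919.41 | $7,929.29 | $4,990.12
5 | $4,990.12 | $4,990.12 | $0.00

$0.00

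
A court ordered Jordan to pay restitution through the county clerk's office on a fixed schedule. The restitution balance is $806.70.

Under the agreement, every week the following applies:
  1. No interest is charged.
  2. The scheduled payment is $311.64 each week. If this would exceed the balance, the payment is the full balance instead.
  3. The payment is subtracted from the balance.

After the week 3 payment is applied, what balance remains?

# | Opening | Payment | End bal
1 | $806.70 | $311.64 | $495.06
2 | $495.06 | $311.64 | $183.42
3 | $183.42 | $183.42 | $0.00

$0.00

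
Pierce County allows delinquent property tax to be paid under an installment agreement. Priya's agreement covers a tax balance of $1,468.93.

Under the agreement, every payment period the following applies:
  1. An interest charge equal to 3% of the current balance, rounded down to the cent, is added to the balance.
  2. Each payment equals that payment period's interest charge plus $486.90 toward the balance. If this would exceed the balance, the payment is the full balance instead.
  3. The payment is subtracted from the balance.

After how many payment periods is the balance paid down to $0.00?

Payment period 1: opening $1,468.93; interest $44.06 → $1,512.99; payment $530.96; balance $982.03
Payment period 2: opening $982.03; interest $29.46 → $1,011.49; payment $516.36; balance $495.13
Payment period 3: opening $495.13; interest $14.85 → $509.98; payment $501.75; balance $8.23
Payment period 4: opening $8.23; interest $0.24 → $8.47; payment $8.47; balance $0.00
Balance reaches $0.00 in payment period 4.

4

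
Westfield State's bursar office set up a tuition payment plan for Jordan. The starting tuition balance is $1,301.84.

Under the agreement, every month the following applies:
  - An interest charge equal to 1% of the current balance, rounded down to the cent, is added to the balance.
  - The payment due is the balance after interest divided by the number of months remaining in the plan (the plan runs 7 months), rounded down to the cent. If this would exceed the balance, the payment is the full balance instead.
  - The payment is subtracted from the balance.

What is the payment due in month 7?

$199.39

# | Opening | Interest | Payment | End bal
1 | $1,301.84 | $13.01 | $187.83 | $1,127.02
2 | $1,127.02 | $11.27 | $189.71 | $948.58
3 | $948.58 | $9.48 | $191.61 | $766.45
4 | $766.45 | $7.66 | $193.52 | $580.59
5 | $580.59 | $5.80 | $195.46 | $390.93
6 | $390.93 | $3.90 | $197.41 | $197.42
7 | $197.42 | $1.97 | $199.39 | $0.00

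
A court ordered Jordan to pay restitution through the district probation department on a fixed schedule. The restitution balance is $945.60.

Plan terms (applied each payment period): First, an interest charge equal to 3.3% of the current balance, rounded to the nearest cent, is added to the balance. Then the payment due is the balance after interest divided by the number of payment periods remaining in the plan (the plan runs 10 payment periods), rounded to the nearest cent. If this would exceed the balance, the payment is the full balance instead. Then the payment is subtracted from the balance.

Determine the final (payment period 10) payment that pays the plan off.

$130.83

Payment period 1: $945.60 +$31.20 interest = $976.80; pay $97.68 → $879.12
Payment period 2: $879.12 +$29.01 interest = $908.13; pay $100.90 → $807.23
Payment period 3: $807.23 +$26.64 interest = $833.87; pay $104.23 → $729.64
Payment period 4: $729.64 +$24.08 interest = $753.72; pay $107.67 → $646.05
Payment period 5: $646.05 +$21.32 interest = $667.37; pay $111.23 → $556.14
Payment period 6: $556.14 +$18.35 interest = $574.49; pay $114.90 → $459.59
Payment period 7: $459.59 +$15.17 interest = $474.76; pay $118.69 → $356.07
Payment period 8: $356.07 +$11.75 interest = $367.82; pay $122.61 → $245.21
Payment period 9: $245.21 +$8.09 interest = $253.30; pay $126.65 → $126.65
Payment period 10: $126.65 +$4.18 interest = $130.83; pay $130.83 → $0.00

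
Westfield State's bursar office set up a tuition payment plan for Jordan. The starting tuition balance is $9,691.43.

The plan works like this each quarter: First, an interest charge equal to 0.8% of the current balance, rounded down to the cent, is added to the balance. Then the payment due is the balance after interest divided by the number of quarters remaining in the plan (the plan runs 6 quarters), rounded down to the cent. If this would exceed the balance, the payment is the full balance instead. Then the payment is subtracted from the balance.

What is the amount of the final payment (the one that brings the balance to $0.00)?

$1,694.33

Quarter 1: opening $9,691.43; interest $77.53 → $9,768.96; payment $1,628.16; balance $8,140.80
Quarter 2: opening $8,140.80; interest $65.12 → $8,205.92; payment $1,641.18; balance $6,564.74
Quarter 3: opening $6,564.74; interest $52.51 → $6,617.25; payment $1,654.31; balance $4,962.94
Quarter 4: opening $4,962.94; interest $39.70 → $5,002.64; payment $1,667.54; balance $3,335.10
Quarter 5: opening $3,335.10; interest $26.68 → $3,361.78; payment $1,680.89; balance $1,680.89
Quarter 6: opening $1,680.89; interest $13.44 → $1,694.33; payment $1,694.33; balance $0.00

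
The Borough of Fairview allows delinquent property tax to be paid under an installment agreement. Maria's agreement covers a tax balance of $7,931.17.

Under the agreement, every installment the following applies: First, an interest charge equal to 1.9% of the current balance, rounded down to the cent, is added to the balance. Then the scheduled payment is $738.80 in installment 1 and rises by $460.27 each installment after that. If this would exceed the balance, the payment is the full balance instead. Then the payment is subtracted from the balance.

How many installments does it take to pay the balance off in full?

Installment 1: opening $7,931.17; interest $150.69 → $8,081.86; payment $738.80; balance $7,343.06
Installment 2: opening $7,343.06; interest $139.51 → $7,482.57; payment $1,199.07; balance $6,283.50
Installment 3: opening $6,283.50; interest $119.38 → $6,402.88; payment $1,659.34; balance $4,743.54
Installment 4: opening $4,743.54; interest $90.12 → $4,833.66; payment $2,119.61; balance $2,714.05
Installment 5: opening $2,714.05; interest $51.56 → $2,765.61; payment $2,579.88; balance $185.73
Installment 6: opening $185.73; interest $3.52 → $189.25; payment $189.25; balance $0.00
Balance reaches $0.00 in installment 6.

6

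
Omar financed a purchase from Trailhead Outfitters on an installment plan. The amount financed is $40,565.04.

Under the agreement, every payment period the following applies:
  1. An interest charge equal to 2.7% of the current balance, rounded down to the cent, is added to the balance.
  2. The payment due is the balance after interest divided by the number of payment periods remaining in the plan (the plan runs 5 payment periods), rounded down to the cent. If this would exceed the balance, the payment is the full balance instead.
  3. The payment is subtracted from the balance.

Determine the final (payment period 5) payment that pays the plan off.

$9,269.02

# | Opening | Interest | Payment | End bal
1 | $40,565.04 | $1,095.25 | $8,332.05 | $33,328.24
2 | $33,328.24 | $899.86 | $8,557.02 | $25,671.08
3 | $25,671.08 | $693.11 | $8,788.06 | $17,576.13
4 | $17,576.13 | $474.55 | $9,025.34 | $9,025.34
5 | $9,025.34 | $243.68 | $9,269.02 | $0.00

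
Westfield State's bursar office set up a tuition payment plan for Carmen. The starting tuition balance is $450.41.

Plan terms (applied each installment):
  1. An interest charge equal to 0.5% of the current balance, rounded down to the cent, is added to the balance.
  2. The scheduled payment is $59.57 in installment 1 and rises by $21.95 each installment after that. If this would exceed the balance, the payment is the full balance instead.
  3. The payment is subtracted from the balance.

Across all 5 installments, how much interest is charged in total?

Installment 1: opening $450.41; interest $2.25 → $452.66; payment $59.57; balance $393.09
Installment 2: opening $393.09; interest $1.96 → $395.05; payment $81.52; balance $313.53
Installment 3: opening $313.53; interest $1.56 → $315.09; payment $103.47; balance $211.62
Installment 4: opening $211.62; interest $1.05 → $212.67; payment $125.42; balance $87.25
Installment 5: opening $87.25; interest $0.43 → $87.68; payment $87.68; balance $0.00
Total interest: $2.25 + $1.96 + $1.56 + $1.05 + $0.43 = $7.25

$7.25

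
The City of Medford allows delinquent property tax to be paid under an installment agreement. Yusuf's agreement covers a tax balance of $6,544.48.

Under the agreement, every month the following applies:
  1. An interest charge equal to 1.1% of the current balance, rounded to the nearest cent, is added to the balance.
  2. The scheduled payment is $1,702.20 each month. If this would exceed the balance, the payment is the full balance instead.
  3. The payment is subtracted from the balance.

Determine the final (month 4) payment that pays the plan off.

$1,617.46

Month 1: opening $6,544.48; interest $71.99 → $6,616.47; payment $1,702.20; balance $4,914.27
Month 2: opening $4,914.27; interest $54.06 → $4,968.33; payment $1,702.20; balance $3,266.13
Month 3: opening $3,266.13; interest $35.93 → $3,302.06; payment $1,702.20; balance $1,599.86
Month 4: opening $1,599.86; interest $17.60 → $1,617.46; payment $1,617.46; balance $0.00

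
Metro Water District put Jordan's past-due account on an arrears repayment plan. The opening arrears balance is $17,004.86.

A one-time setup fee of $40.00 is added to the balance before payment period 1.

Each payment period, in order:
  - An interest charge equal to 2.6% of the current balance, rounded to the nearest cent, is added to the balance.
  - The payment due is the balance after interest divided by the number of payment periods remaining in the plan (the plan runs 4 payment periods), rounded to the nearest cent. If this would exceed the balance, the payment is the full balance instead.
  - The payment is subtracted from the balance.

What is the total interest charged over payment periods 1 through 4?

Payment period 1: $17,044.86 +$443.17 interest = $17,488.03; pay $4,372.01 → $13,116.02
Payment period 2: $13,116.02 +$341.02 interest = $13,457.04; pay $4,485.68 → $8,971.36
Payment period 3: $8,971.36 +$233.26 interest = $9,204.62; pay $4,602.31 → $4,602.31
Payment period 4: $4,602.31 +$119.66 interest = $4,721.97; pay $4,721.97 → $0.00
Total interest: $443.17 + $341.02 + $233.26 + $119.66 = $1,137.11

$1,137.11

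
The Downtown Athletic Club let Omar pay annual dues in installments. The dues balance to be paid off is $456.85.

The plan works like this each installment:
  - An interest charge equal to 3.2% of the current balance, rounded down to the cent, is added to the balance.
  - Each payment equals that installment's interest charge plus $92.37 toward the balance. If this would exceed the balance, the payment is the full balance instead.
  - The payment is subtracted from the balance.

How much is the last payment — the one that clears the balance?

# | Opening | Interest | Payment | End bal
1 | $456.85 | $14.61 | $106.98 | $364.48
2 | $364.48 | $11.66 | $104.03 | $272.11
3 | $272.11 | $8.70 | $101.07 | $179.74
4 | $179.74 | $5.75 | $98.12 | $87.37
5 | $87.37 | $2.79 | $90.16 | $0.00

$90.16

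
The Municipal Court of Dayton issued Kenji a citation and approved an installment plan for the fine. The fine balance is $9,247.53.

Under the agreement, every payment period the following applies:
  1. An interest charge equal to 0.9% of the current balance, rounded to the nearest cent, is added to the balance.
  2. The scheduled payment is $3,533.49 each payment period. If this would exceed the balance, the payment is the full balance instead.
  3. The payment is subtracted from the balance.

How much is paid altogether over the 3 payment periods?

Payment period 1: $9,247.53 +$83.23 interest = $9,330.76; pay $3,533.49 → $5,797.27
Payment period 2: $5,797.27 +$52.18 interest = $5,849.45; pay $3,533.49 → $2,315.96
Payment period 3: $2,315.96 +$20.84 interest = $2,336.80; pay $2,336.80 → $0.00
Total paid: $9,403.78

$9,403.78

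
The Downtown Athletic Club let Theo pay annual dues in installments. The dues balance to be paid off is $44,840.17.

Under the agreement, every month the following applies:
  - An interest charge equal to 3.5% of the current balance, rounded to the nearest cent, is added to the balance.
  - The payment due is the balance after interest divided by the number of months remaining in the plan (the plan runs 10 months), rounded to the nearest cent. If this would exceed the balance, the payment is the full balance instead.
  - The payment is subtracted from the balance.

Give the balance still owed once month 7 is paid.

Month 1: opening $44,840.17; interest $1,569.41 → $46,409.58; payment $4,640.96; balance $41,768.62
Month 2: opening $41,768.62; interest $1,461.90 → $43,230.52; payment $4,803.39; balance $38,427.13
Month 3: opening $38,427.13; interest $1,344.95 → $39,772.08; payment $4,971.51; balance $34,800.57
Month 4: opening $34,800.57; interest $1,218.02 → $36,018.59; payment $5,145.51; balance $30,873.08
Month 5: opening $30,873.08; interest $1,080.56 → $31,953.64; payment $5,325.61; balance $26,628.03
Month 6: opening $26,628.03; interest $931.98 → $27,560.01; payment $5,512.00; balance $22,048.01
Month 7: opening $22,048.01; interest $771.68 → $22,819.69; payment $5,704.92; balance $17,114.77

$17,114.77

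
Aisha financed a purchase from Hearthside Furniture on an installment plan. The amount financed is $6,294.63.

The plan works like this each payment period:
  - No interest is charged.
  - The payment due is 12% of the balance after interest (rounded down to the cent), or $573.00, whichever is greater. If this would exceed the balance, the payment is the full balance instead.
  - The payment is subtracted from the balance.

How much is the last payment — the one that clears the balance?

Payment period 1: $6,294.63 − $755.35 → $5,539.28
Payment period 2: $5,539.28 − $664.71 → $4,874.57
Payment period 3: $4,874.57 − $584.94 → $4,289.63
Payment period 4: $4,289.63 − $573.00 → $3,716.63
Payment period 5: $3,716.63 − $573.00 → $3,143.63
Payment period 6: $3,143.63 − $573.00 → $2,570.63
Payment period 7: $2,570.63 − $573.00 → $1,997.63
Payment period 8: $1,997.63 − $573.00 → $1,424.63
Payment period 9: $1,424.63 − $573.00 → $851.63
Payment period 10: $851.63 − $573.00 → $278.63
Payment period 11: $278.63 − $278.63 → $0.00

$278.63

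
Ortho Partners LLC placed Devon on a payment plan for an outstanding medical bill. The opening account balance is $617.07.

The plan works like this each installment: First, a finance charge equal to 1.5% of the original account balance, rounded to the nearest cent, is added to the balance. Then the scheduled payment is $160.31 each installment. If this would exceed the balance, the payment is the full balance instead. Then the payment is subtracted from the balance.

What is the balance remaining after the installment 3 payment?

$163.92

Installment 1: $617.07 +$9.26 interest = $626.33; pay $160.31 → $466.02
Installment 2: $466.02 +$9.26 interest = $475.28; pay $160.31 → $314.97
Installment 3: $314.97 +$9.26 interest = $324.23; pay $160.31 → $163.92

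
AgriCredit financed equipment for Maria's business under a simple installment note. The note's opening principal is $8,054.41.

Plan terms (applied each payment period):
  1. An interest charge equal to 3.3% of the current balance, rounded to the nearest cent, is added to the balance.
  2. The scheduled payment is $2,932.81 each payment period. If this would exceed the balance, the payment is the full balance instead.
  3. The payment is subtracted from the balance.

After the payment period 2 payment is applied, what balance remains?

$2,632.37

Payment period 1: opening $8,054.41; interest $265.80 → $8,320.21; payment $2,932.81; balance $5,387.40
Payment period 2: opening $5,387.40; interest $177.78 → $5,565.18; payment $2,932.81; balance $2,632.37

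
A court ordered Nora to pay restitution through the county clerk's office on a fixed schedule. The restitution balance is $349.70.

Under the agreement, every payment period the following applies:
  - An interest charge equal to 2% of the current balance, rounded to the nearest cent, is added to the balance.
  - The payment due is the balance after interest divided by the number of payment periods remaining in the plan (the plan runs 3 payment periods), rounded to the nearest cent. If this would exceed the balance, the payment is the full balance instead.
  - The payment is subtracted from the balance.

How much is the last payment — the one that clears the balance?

$123.70

# | Opening | Interest | Payment | End bal
1 | $349.70 | $6.99 | $118.90 | $237.79
2 | $237.79 | $4.76 | $121.28 | $121.27
3 | $121.27 | $2.43 | $123.70 | $0.00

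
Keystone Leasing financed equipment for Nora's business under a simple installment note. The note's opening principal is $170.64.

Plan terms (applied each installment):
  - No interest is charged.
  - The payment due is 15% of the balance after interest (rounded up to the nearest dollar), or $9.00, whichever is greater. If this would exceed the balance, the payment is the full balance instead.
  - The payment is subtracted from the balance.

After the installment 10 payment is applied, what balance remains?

$24.64

Installment 1: opening $170.64; payment $26.00; balance $144.64
Installment 2: opening $144.64; payment $22.00; balance $122.64
Installment 3: opening $122.64; payment $19.00; balance $103.64
Installment 4: opening $103.64; payment $16.00; balance $87.64
Installment 5: opening $87.64; payment $14.00; balance $73.64
Installment 6: opening $73.64; payment $12.00; balance $61.64
Installment 7: opening $61.64; payment $10.00; balance $51.64
Installment 8: opening $51.64; payment $9.00; balance $42.64
Installment 9: opening $42.64; payment $9.00; balance $33.64
Installment 10: opening $33.64; payment $9.00; balance $24.64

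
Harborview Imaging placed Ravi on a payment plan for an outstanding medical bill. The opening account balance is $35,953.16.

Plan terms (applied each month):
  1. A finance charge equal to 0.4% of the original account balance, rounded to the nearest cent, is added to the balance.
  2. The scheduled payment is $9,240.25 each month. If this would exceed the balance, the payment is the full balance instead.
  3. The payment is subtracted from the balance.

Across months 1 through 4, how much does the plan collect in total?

Month 1: opening $35,953.16; interest $143.81 → $36,096.97; payment $9,240.25; balance $26,856.72
Month 2: opening $26,856.72; interest $143.81 → $27,000.53; payment $9,240.25; balance $17,760.28
Month 3: opening $17,760.28; interest $143.81 → $17,904.09; payment $9,240.25; balance $8,663.84
Month 4: opening $8,663.84; interest $143.81 → $8,807.65; payment $8,807.65; balance $0.00
Total paid: $36,528.40

$36,528.40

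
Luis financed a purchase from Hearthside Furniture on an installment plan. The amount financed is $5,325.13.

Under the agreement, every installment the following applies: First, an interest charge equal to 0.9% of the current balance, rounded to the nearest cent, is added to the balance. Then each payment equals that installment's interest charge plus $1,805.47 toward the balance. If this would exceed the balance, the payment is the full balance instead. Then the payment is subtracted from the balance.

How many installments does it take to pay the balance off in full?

3

# | Opening | Interest | Payment | End bal
1 | $5,325.13 | $47.93 | $1,853.40 | $3,519.66
2 | $3,519.66 | $31.68 | $1,837.15 | $1,714.19
3 | $1,714.19 | $15.43 | $1,729.62 | $0.00
Balance reaches $0.00 in installment 3.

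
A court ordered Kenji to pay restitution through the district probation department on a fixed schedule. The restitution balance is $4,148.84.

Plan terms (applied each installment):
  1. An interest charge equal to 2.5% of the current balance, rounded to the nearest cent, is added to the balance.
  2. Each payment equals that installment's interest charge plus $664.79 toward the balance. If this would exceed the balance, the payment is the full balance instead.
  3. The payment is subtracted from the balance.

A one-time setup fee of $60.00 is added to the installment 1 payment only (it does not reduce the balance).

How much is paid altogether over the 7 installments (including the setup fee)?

$4,585.86

Installment 1: opening $4,148.84; interest $103.72 → $4,252.56; payment $768.51 (+ $60.00 fee); balance $3,484.05
Installment 2: opening $3,484.05; interest $87.10 → $3,571.15; payment $751.89; balance $2,819.26
Installment 3: opening $2,819.26; interest $70.48 → $2,889.74; payment $735.27; balance $2,154.47
Installment 4: opening $2,154.47; interest $53.86 → $2,208.33; payment $718.65; balance $1,489.68
Installment 5: opening $1,489.68; interest $37.24 → $1,526.92; payment $702.03; balance $824.89
Installment 6: opening $824.89; interest $20.62 → $845.51; payment $685.41; balance $160.10
Installment 7: opening $160.10; interest $4.00 → $164.10; payment $164.10; balance $0.00
Total paid: $4,585.86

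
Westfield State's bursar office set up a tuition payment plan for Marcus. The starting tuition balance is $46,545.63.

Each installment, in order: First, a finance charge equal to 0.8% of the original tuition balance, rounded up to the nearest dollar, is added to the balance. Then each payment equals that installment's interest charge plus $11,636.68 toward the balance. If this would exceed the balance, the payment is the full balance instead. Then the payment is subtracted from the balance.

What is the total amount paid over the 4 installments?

$48,037.63

# | Opening | Interest | Payment | End bal
1 | $46,545.63 | $373.00 | $12,009.68 | $34,908.95
2 | $34,908.95 | $373.00 | $12,009.68 | $23,272.27
3 | $23,272.27 | $373.00 | $12,009.68 | $11,635.59
4 | $11,635.59 | $373.00 | $12,008.59 | $0.00
Total paid: $48,037.63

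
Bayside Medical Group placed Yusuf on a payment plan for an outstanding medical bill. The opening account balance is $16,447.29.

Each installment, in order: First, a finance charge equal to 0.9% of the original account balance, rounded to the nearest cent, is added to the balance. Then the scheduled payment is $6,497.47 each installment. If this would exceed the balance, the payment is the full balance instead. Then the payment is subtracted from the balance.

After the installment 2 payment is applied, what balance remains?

Installment 1: opening $16,447.29; interest $148.03 → $16,595.32; payment $6,497.47; balance $10,097.85
Installment 2: opening $10,097.85; interest $148.03 → $10,245.88; payment $6,497.47; balance $3,748.41

$3,748.41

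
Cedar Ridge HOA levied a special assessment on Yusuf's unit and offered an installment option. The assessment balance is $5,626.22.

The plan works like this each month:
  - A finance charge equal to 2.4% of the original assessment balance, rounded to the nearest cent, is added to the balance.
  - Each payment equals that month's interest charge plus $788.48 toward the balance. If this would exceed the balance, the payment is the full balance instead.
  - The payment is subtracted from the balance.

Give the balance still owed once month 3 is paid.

$3,260.78

Month 1: $5,626.22 +$135.03 interest = $5,761.25; pay $923.51 → $4,837.74
Month 2: $4,837.74 +$135.03 interest = $4,972.77; pay $923.51 → $4,049.26
Month 3: $4,049.26 +$135.03 interest = $4,184.29; pay $923.51 → $3,260.78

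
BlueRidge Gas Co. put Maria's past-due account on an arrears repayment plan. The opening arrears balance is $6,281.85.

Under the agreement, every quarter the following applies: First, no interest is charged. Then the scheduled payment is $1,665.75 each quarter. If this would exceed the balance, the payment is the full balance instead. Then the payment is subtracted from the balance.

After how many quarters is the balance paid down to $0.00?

# | Opening | Payment | End bal
1 | $6,281.85 | $1,665.75 | $4,616.10
2 | $4,616.10 | $1,665.75 | $2,950.35
3 | $2,950.35 | $1,665.75 | $1,284.60
4 | $1,284.60 | $1,284.60 | $0.00
Balance reaches $0.00 in quarter 4.

4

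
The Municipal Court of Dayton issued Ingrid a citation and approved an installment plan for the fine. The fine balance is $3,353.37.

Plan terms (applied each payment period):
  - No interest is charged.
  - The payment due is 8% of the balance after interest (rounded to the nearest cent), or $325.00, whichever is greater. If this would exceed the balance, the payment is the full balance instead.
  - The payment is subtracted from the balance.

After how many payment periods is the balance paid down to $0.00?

11

# | Opening | Payment | End bal
1 | $3,353.37 | $325.00 | $3,028.37
2 | $3,028.37 | $325.00 | $2,703.37
3 | $2,703.37 | $325.00 | $2,378.37
4 | $2,378.37 | $325.00 | $2,053.37
5 | $2,053.37 | $325.00 | $1,728.37
6 | $1,728.37 | $325.00 | $1,403.37
7 | $1,403.37 | $325.00 | $1,078.37
8 | $1,078.37 | $325.00 | $753.37
9 | $753.37 | $325.00 | $428.37
10 | $428.37 | $325.00 | $103.37
11 | $103.37 | $103.37 | $0.00
Balance reaches $0.00 in payment period 11.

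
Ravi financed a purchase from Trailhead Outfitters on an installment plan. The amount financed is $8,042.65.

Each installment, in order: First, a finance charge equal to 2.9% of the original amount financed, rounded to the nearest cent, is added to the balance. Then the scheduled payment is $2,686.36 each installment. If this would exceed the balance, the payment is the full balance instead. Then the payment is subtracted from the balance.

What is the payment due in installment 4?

Installment 1: $8,042.65 +$233.24 interest = $8,275.89; pay $2,686.36 → $5,589.53
Installment 2: $5,589.53 +$233.24 interest = $5,822.77; pay $2,686.36 → $3,136.41
Installment 3: $3,136.41 +$233.24 interest = $3,369.65; pay $2,686.36 → $683.29
Installment 4: $683.29 +$233.24 interest = $916.53; pay $916.53 → $0.00

$916.53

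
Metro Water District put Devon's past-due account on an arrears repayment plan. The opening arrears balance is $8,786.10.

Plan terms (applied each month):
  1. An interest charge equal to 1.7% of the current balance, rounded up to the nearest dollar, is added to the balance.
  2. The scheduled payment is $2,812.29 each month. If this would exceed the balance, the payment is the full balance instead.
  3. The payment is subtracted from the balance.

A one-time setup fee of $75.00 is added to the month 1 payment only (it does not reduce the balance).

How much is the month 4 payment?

Month 1: opening $8,786.10; interest $150.00 → $8,936.10; payment $2,812.29 (+ $75.00 fee); balance $6,123.81
Month 2: opening $6,123.81; interest $105.00 → $6,228.81; payment $2,812.29; balance $3,416.52
Month 3: opening $3,416.52; interest $59.00 → $3,475.52; payment $2,812.29; balance $663.23
Month 4: opening $663.23; interest $12.00 → $675.23; payment $675.23; balance $0.00

$675.23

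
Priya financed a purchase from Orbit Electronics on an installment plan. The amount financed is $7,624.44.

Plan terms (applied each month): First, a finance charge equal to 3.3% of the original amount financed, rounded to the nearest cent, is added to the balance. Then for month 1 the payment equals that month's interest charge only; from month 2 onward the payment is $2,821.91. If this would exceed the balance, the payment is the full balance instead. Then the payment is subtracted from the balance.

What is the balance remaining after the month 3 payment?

Month 1: $7,624.44 +$251.61 interest = $7,876.05; pay $251.61 → $7,624.44
Month 2: $7,624.44 +$251.61 interest = $7,876.05; pay $2,821.91 → $5,054.14
Month 3: $5,054.14 +$251.61 interest = $5,305.75; pay $2,821.91 → $2,483.84

$2,483.84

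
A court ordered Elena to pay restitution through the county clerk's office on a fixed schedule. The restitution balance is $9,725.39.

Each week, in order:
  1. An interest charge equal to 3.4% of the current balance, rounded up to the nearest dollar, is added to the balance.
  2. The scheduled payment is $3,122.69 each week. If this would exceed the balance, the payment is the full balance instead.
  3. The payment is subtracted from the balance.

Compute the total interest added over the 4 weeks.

Week 1: opening $9,725.39; interest $331.00 → $10,056.39; payment $3,122.69; balance $6,933.70
Week 2: opening $6,933.70; interest $236.00 → $7,169.70; payment $3,122.69; balance $4,047.01
Week 3: opening $4,047.01; interest $138.00 → $4,185.01; payment $3,122.69; balance $1,062.32
Week 4: opening $1,062.32; interest $37.00 → $1,099.32; payment $1,099.32; balance $0.00
Total interest: $331.00 + $236.00 + $138.00 + $37.00 = $742.00

$742.00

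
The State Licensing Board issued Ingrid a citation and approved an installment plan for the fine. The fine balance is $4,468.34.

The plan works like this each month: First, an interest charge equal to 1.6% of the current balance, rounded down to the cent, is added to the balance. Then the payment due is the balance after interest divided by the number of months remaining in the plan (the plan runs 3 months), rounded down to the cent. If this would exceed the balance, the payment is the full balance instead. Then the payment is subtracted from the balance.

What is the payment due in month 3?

$1,562.08

Month 1: opening $4,468.34; interest $71.49 → $4,539.83; payment $1,513.27; balance $3,026.56
Month 2: opening $3,026.56; interest $48.42 → $3,074.98; payment $1,537.49; balance $1,537.49
Month 3: opening $1,537.49; interest $24.59 → $1,562.08; payment $1,562.08; balance $0.00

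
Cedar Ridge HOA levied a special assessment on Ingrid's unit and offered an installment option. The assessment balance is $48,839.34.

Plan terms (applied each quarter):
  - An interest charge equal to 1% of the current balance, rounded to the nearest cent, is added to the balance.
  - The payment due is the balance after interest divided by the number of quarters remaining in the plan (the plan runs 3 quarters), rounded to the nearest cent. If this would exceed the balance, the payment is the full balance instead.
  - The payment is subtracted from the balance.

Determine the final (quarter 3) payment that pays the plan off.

Quarter 1: opening $48,839.34; interest $488.39 → $49,327.73; payment $16,442.58; balance $32,885.15
Quarter 2: opening $32,885.15; interest $328.85 → $33,214.00; payment $16,607.00; balance $16,607.00
Quarter 3: opening $16,607.00; interest $166.07 → $16,773.07; payment $16,773.07; balance $0.00

$16,773.07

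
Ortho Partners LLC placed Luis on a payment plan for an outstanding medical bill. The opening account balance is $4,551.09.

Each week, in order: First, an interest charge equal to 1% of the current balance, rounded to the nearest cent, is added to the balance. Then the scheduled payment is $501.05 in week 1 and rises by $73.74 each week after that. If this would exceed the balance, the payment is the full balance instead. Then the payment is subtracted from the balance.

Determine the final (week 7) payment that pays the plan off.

Week 1: $4,551.09 +$45.51 interest = $4,596.60; pay $501.05 → $4,095.55
Week 2: $4,095.55 +$40.96 interest = $4,136.51; pay $574.79 → $3,561.72
Week 3: $3,561.72 +$35.62 interest = $3,597.34; pay $648.53 → $2,948.81
Week 4: $2,948.81 +$29.49 interest = $2,978.30; pay $722.27 → $2,256.03
Week 5: $2,256.03 +$22.56 interest = $2,278.59; pay $796.01 → $1,482.58
Week 6: $1,482.58 +$14.83 interest = $1,497.41; pay $869.75 → $627.66
Week 7: $627.66 +$6.28 interest = $633.94; pay $633.94 → $0.00

$633.94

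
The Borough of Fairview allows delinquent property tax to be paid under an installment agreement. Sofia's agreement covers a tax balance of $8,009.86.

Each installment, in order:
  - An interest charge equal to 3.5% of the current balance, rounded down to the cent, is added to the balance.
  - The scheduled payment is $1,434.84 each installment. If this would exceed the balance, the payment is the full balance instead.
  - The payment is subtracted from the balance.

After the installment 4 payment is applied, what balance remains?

$3,143.71

Installment 1: $8,009.86 +$280.34 interest = $8,290.20; pay $1,434.84 → $6,855.36
Installment 2: $6,855.36 +$239.93 interest = $7,095.29; pay $1,434.84 → $5,660.45
Installment 3: $5,660.45 +$198.11 interest = $5,858.56; pay $1,434.84 → $4,423.72
Installment 4: $4,423.72 +$154.83 interest = $4,578.55; pay $1,434.84 → $3,143.71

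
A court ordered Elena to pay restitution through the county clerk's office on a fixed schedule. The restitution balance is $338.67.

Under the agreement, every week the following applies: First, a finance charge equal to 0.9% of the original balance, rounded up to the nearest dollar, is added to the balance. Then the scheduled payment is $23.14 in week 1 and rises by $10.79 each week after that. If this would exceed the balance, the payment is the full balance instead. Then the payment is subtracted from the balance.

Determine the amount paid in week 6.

# | Opening | Interest | Payment | End bal
1 | $338.67 | $4.00 | $23.14 | $319.53
2 | $319.53 | $4.00 | $33.93 | $289.60
3 | $289.60 | $4.00 | $44.72 | $248.88
4 | $248.88 | $4.00 | $55.51 | $197.37
5 | $197.37 | $4.00 | $66.30 | $135.07
6 | $135.07 | $4.00 | $77.09 | $61.98

$77.09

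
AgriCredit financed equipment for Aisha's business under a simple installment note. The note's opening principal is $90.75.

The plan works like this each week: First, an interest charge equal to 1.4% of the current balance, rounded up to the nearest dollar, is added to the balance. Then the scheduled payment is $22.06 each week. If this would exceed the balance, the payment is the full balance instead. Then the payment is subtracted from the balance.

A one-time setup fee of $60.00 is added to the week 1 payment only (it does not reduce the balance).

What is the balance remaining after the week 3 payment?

# | Opening | Interest | Payment | Fee | End bal
1 | $90.75 | $2.00 | $22.06 | $60.00 | $70.69
2 | $70.69 | $1.00 | $22.06 | — | $49.63
3 | $49.63 | $1.00 | $22.06 | — | $28.57

$28.57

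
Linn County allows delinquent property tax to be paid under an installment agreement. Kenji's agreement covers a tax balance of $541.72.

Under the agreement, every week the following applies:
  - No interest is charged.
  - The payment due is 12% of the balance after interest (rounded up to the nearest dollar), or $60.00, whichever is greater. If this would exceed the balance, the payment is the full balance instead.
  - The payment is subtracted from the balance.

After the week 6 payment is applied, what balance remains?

Week 1: opening $541.72; payment $66.00; balance $475.72
Week 2: opening $475.72; payment $60.00; balance $415.72
Week 3: opening $415.72; payment $60.00; balance $355.72
Week 4: opening $355.72; payment $60.00; balance $295.72
Week 5: opening $295.72; payment $60.00; balance $235.72
Week 6: opening $235.72; payment $60.00; balance $175.72

$175.72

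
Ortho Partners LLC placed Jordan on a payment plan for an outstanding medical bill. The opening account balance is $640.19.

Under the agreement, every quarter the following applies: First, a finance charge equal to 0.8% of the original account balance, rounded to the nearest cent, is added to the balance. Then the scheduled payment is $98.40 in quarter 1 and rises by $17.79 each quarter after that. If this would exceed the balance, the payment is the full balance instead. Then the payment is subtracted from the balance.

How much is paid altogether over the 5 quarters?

$665.79

Quarter 1: $640.19 +$5.12 interest = $645.31; pay $98.40 → $546.91
Quarter 2: $546.91 +$5.12 interest = $552.03; pay $116.19 → $435.84
Quarter 3: $435.84 +$5.12 interest = $440.96; pay $133.98 → $306.98
Quarter 4: $306.98 +$5.12 interest = $312.10; pay $151.77 → $160.33
Quarter 5: $160.33 +$5.12 interest = $165.45; pay $165.45 → $0.00
Total paid: $665.79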